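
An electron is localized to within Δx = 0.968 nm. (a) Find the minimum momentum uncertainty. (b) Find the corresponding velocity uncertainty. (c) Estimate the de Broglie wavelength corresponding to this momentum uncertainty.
(a) Δp_min = 5.447 × 10^-26 kg·m/s
(b) Δv_min = 59.797 km/s
(c) λ_dB = 12.164 nm

Step-by-step:

(a) From the uncertainty principle:
Δp_min = ℏ/(2Δx) = (1.055e-34 J·s)/(2 × 9.680e-10 m) = 5.447e-26 kg·m/s

(b) The velocity uncertainty:
Δv = Δp/m = (5.447e-26 kg·m/s)/(9.109e-31 kg) = 5.980e+04 m/s = 59.797 km/s

(c) The de Broglie wavelength for this momentum:
λ = h/p = (6.626e-34 J·s)/(5.447e-26 kg·m/s) = 1.216e-08 m = 12.164 nm

Note: The de Broglie wavelength is comparable to the localization size, as expected from wave-particle duality.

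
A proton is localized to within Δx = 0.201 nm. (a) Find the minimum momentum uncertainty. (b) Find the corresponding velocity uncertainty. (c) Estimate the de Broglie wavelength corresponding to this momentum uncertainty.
(a) Δp_min = 2.623 × 10^-25 kg·m/s
(b) Δv_min = 156.838 m/s
(c) λ_dB = 2.526 nm

Step-by-step:

(a) From the uncertainty principle:
Δp_min = ℏ/(2Δx) = (1.055e-34 J·s)/(2 × 2.010e-10 m) = 2.623e-25 kg·m/s

(b) The velocity uncertainty:
Δv = Δp/m = (2.623e-25 kg·m/s)/(1.673e-27 kg) = 1.568e+02 m/s = 156.838 m/s

(c) The de Broglie wavelength for this momentum:
λ = h/p = (6.626e-34 J·s)/(2.623e-25 kg·m/s) = 2.526e-09 m = 2.526 nm

Note: The de Broglie wavelength is comparable to the localization size, as expected from wave-particle duality.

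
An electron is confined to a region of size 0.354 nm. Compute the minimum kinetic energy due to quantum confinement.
76.007 meV

Using the uncertainty principle:

1. Position uncertainty: Δx ≈ 3.540e-10 m
2. Minimum momentum uncertainty: Δp = ℏ/(2Δx) = 1.490e-25 kg·m/s
3. Minimum kinetic energy:
   KE = (Δp)²/(2m) = (1.490e-25)²/(2 × 9.109e-31 kg)
   KE = 1.218e-20 J = 76.007 meV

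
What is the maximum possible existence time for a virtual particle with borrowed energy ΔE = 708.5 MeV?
4.645 × 10^-25 s

Using the energy-time uncertainty principle:
ΔEΔt ≥ ℏ/2

For a virtual particle borrowing energy ΔE, the maximum lifetime is:
Δt_max = ℏ/(2ΔE)

Converting energy:
ΔE = 708.5 MeV = 1.135e-10 J

Δt_max = (1.055e-34 J·s) / (2 × 1.135e-10 J)
Δt_max = 4.645e-25 s = 4.645 × 10^-25 s

Virtual particles with higher borrowed energy exist for shorter times.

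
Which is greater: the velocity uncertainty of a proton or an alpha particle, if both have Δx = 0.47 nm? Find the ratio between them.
The proton has the larger minimum velocity uncertainty, by a ratio of 4.0.

For both particles, Δp_min = ℏ/(2Δx) = 1.122e-25 kg·m/s (same for both).

The velocity uncertainty is Δv = Δp/m:
- proton: Δv = 1.122e-25 / 1.673e-27 = 6.707e+01 m/s = 67.073 m/s
- alpha particle: Δv = 1.122e-25 / 6.645e-27 = 1.688e+01 m/s = 16.884 m/s

Ratio: 6.707e+01 / 1.688e+01 = 4.0

The lighter particle has larger velocity uncertainty because Δv ∝ 1/m.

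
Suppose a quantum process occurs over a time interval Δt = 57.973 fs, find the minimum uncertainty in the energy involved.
5.677 meV

Using the energy-time uncertainty principle:
ΔEΔt ≥ ℏ/2

The minimum uncertainty in energy is:
ΔE_min = ℏ/(2Δt)
ΔE_min = (1.055e-34 J·s) / (2 × 5.797e-14 s)
ΔE_min = 9.095e-22 J = 5.677 meV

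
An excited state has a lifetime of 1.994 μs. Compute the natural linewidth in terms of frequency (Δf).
39.908 kHz

Using the energy-time uncertainty principle and E = hf:
ΔEΔt ≥ ℏ/2
hΔf·Δt ≥ ℏ/2

The minimum frequency uncertainty is:
Δf = ℏ/(2hτ) = 1/(4πτ)
Δf = 1/(4π × 1.994e-06 s)
Δf = 3.991e+04 Hz = 39.908 kHz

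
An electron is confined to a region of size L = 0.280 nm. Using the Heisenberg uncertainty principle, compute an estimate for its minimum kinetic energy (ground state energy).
121.492 meV

Using the uncertainty principle to estimate ground state energy:

1. The position uncertainty is approximately the confinement size:
   Δx ≈ L = 2.800e-10 m

2. From ΔxΔp ≥ ℏ/2, the minimum momentum uncertainty is:
   Δp ≈ ℏ/(2L) = 1.883e-25 kg·m/s

3. The kinetic energy is approximately:
   KE ≈ (Δp)²/(2m) = (1.883e-25)²/(2 × 9.109e-31 kg)
   KE ≈ 1.947e-20 J = 121.492 meV

This is an order-of-magnitude estimate of the ground state energy.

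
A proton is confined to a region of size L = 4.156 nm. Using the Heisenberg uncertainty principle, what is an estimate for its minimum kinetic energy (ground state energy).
300.333 neV

Using the uncertainty principle to estimate ground state energy:

1. The position uncertainty is approximately the confinement size:
   Δx ≈ L = 4.156e-09 m

2. From ΔxΔp ≥ ℏ/2, the minimum momentum uncertainty is:
   Δp ≈ ℏ/(2L) = 1.269e-26 kg·m/s

3. The kinetic energy is approximately:
   KE ≈ (Δp)²/(2m) = (1.269e-26)²/(2 × 1.673e-27 kg)
   KE ≈ 4.812e-26 J = 300.333 neV

This is an order-of-magnitude estimate of the ground state energy.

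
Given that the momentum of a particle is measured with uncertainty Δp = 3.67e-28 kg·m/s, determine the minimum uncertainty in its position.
143.675 nm

Using the Heisenberg uncertainty principle:
ΔxΔp ≥ ℏ/2

The minimum uncertainty in position is:
Δx_min = ℏ/(2Δp)
Δx_min = (1.055e-34 J·s) / (2 × 3.670e-28 kg·m/s)
Δx_min = 1.437e-07 m = 143.675 nm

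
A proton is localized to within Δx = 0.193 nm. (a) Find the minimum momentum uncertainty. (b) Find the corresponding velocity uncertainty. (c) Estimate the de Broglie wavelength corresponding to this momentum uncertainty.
(a) Δp_min = 2.732 × 10^-25 kg·m/s
(b) Δv_min = 163.339 m/s
(c) λ_dB = 2.425 nm

Step-by-step:

(a) From the uncertainty principle:
Δp_min = ℏ/(2Δx) = (1.055e-34 J·s)/(2 × 1.930e-10 m) = 2.732e-25 kg·m/s

(b) The velocity uncertainty:
Δv = Δp/m = (2.732e-25 kg·m/s)/(1.673e-27 kg) = 1.633e+02 m/s = 163.339 m/s

(c) The de Broglie wavelength for this momentum:
λ = h/p = (6.626e-34 J·s)/(2.732e-25 kg·m/s) = 2.425e-09 m = 2.425 nm

Note: The de Broglie wavelength is comparable to the localization size, as expected from wave-particle duality.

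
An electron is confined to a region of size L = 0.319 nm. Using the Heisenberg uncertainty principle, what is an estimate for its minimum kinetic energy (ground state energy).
93.601 meV

Using the uncertainty principle to estimate ground state energy:

1. The position uncertainty is approximately the confinement size:
   Δx ≈ L = 3.190e-10 m

2. From ΔxΔp ≥ ℏ/2, the minimum momentum uncertainty is:
   Δp ≈ ℏ/(2L) = 1.653e-25 kg·m/s

3. The kinetic energy is approximately:
   KE ≈ (Δp)²/(2m) = (1.653e-25)²/(2 × 9.109e-31 kg)
   KE ≈ 1.500e-20 J = 93.601 meV

This is an order-of-magnitude estimate of the ground state energy.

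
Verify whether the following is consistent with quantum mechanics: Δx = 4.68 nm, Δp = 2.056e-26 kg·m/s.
Yes, it satisfies the uncertainty principle.

Calculate the product ΔxΔp:
ΔxΔp = (4.680e-09 m) × (2.056e-26 kg·m/s)
ΔxΔp = 9.622e-35 J·s

Compare to the minimum allowed value ℏ/2:
ℏ/2 = 5.273e-35 J·s

Since ΔxΔp = 9.622e-35 J·s ≥ 5.273e-35 J·s = ℏ/2,
the measurement satisfies the uncertainty principle.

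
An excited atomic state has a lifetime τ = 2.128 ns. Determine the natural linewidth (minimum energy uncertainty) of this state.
154.655 neV

Using the energy-time uncertainty principle:
ΔEΔt ≥ ℏ/2

The lifetime τ represents the time uncertainty Δt.
The natural linewidth (minimum energy uncertainty) is:

ΔE = ℏ/(2τ)
ΔE = (1.055e-34 J·s) / (2 × 2.128e-09 s)
ΔE = 2.478e-26 J = 154.655 neV

This natural linewidth limits the precision of spectroscopic measurements.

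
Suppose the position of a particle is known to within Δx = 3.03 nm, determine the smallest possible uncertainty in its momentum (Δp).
1.740 × 10^-26 kg·m/s

Using the Heisenberg uncertainty principle:
ΔxΔp ≥ ℏ/2

The minimum uncertainty in momentum is:
Δp_min = ℏ/(2Δx)
Δp_min = (1.055e-34 J·s) / (2 × 3.030e-09 m)
Δp_min = 1.740e-26 kg·m/s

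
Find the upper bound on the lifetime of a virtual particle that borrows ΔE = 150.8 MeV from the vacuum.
2.182 ys

Using the energy-time uncertainty principle:
ΔEΔt ≥ ℏ/2

For a virtual particle borrowing energy ΔE, the maximum lifetime is:
Δt_max = ℏ/(2ΔE)

Converting energy:
ΔE = 150.8 MeV = 2.416e-11 J

Δt_max = (1.055e-34 J·s) / (2 × 2.416e-11 J)
Δt_max = 2.182e-24 s = 2.182 ys

Virtual particles with higher borrowed energy exist for shorter times.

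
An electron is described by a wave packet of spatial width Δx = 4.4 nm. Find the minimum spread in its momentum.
1.198 × 10^-26 kg·m/s

For a wave packet, the spatial width Δx and momentum spread Δp are related by the uncertainty principle:
ΔxΔp ≥ ℏ/2

The minimum momentum spread is:
Δp_min = ℏ/(2Δx)
Δp_min = (1.055e-34 J·s) / (2 × 4.400e-09 m)
Δp_min = 1.198e-26 kg·m/s

A wave packet cannot have both a well-defined position and well-defined momentum.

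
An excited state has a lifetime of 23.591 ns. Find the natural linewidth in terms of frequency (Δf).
3.373 MHz

Using the energy-time uncertainty principle and E = hf:
ΔEΔt ≥ ℏ/2
hΔf·Δt ≥ ℏ/2

The minimum frequency uncertainty is:
Δf = ℏ/(2hτ) = 1/(4πτ)
Δf = 1/(4π × 2.359e-08 s)
Δf = 3.373e+06 Hz = 3.373 MHz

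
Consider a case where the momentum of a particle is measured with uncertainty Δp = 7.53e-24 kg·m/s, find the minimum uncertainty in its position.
7.002 pm

Using the Heisenberg uncertainty principle:
ΔxΔp ≥ ℏ/2

The minimum uncertainty in position is:
Δx_min = ℏ/(2Δp)
Δx_min = (1.055e-34 J·s) / (2 × 7.530e-24 kg·m/s)
Δx_min = 7.002e-12 m = 7.002 pm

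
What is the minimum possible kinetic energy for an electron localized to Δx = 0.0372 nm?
6.883 eV

Localizing a particle requires giving it sufficient momentum uncertainty:

1. From uncertainty principle: Δp ≥ ℏ/(2Δx)
   Δp_min = (1.055e-34 J·s) / (2 × 3.720e-11 m)
   Δp_min = 1.417e-24 kg·m/s

2. This momentum uncertainty corresponds to kinetic energy:
   KE ≈ (Δp)²/(2m) = (1.417e-24)²/(2 × 9.109e-31 kg)
   KE = 1.103e-18 J = 6.883 eV

Tighter localization requires more energy.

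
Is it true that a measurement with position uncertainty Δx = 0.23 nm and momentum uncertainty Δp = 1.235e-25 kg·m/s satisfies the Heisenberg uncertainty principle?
No, it violates the uncertainty principle (impossible measurement).

Calculate the product ΔxΔp:
ΔxΔp = (2.300e-10 m) × (1.235e-25 kg·m/s)
ΔxΔp = 2.841e-35 J·s

Compare to the minimum allowed value ℏ/2:
ℏ/2 = 5.273e-35 J·s

Since ΔxΔp = 2.841e-35 J·s < 5.273e-35 J·s = ℏ/2,
the measurement violates the uncertainty principle.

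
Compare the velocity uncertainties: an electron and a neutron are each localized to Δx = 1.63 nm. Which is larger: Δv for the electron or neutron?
The electron has the larger minimum velocity uncertainty, by a ratio of 1838.7.

For both particles, Δp_min = ℏ/(2Δx) = 3.235e-26 kg·m/s (same for both).

The velocity uncertainty is Δv = Δp/m:
- electron: Δv = 3.235e-26 / 9.109e-31 = 3.551e+04 m/s = 35.512 km/s
- neutron: Δv = 3.235e-26 / 1.675e-27 = 1.931e+01 m/s = 19.314 m/s

Ratio: 3.551e+04 / 1.931e+01 = 1838.7

The lighter particle has larger velocity uncertainty because Δv ∝ 1/m.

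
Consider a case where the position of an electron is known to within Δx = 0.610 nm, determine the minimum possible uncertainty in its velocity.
94.892 km/s

Using the Heisenberg uncertainty principle and Δp = mΔv:
ΔxΔp ≥ ℏ/2
Δx(mΔv) ≥ ℏ/2

The minimum uncertainty in velocity is:
Δv_min = ℏ/(2mΔx)
Δv_min = (1.055e-34 J·s) / (2 × 9.109e-31 kg × 6.100e-10 m)
Δv_min = 9.489e+04 m/s = 94.892 km/s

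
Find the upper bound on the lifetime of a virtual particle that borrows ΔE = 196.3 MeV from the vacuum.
1.677 ys

Using the energy-time uncertainty principle:
ΔEΔt ≥ ℏ/2

For a virtual particle borrowing energy ΔE, the maximum lifetime is:
Δt_max = ℏ/(2ΔE)

Converting energy:
ΔE = 196.3 MeV = 3.145e-11 J

Δt_max = (1.055e-34 J·s) / (2 × 3.145e-11 J)
Δt_max = 1.677e-24 s = 1.677 ys

Virtual particles with higher borrowed energy exist for shorter times.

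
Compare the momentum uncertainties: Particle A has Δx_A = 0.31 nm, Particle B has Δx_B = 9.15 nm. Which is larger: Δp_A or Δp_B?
Particle A has the larger minimum momentum uncertainty, by a factor of 29.52.

For each particle, the minimum momentum uncertainty is Δp_min = ℏ/(2Δx):

Particle A: Δp_A = ℏ/(2×3.100e-10 m) = 1.701e-25 kg·m/s
Particle B: Δp_B = ℏ/(2×9.150e-09 m) = 5.763e-27 kg·m/s

Ratio: Δp_A/Δp_B = 29.52

Since Δp_min ∝ 1/Δx, the particle with smaller position uncertainty (A) has larger momentum uncertainty.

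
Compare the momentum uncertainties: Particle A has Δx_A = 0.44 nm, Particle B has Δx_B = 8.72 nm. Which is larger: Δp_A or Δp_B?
Particle A has the larger minimum momentum uncertainty, by a factor of 19.82.

For each particle, the minimum momentum uncertainty is Δp_min = ℏ/(2Δx):

Particle A: Δp_A = ℏ/(2×4.400e-10 m) = 1.198e-25 kg·m/s
Particle B: Δp_B = ℏ/(2×8.720e-09 m) = 6.047e-27 kg·m/s

Ratio: Δp_A/Δp_B = 19.82

Since Δp_min ∝ 1/Δx, the particle with smaller position uncertainty (A) has larger momentum uncertainty.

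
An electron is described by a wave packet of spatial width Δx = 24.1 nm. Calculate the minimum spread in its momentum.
2.188 × 10^-27 kg·m/s

For a wave packet, the spatial width Δx and momentum spread Δp are related by the uncertainty principle:
ΔxΔp ≥ ℏ/2

The minimum momentum spread is:
Δp_min = ℏ/(2Δx)
Δp_min = (1.055e-34 J·s) / (2 × 2.410e-08 m)
Δp_min = 2.188e-27 kg·m/s

A wave packet cannot have both a well-defined position and well-defined momentum.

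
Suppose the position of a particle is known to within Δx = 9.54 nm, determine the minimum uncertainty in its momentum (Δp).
5.527 × 10^-27 kg·m/s

Using the Heisenberg uncertainty principle:
ΔxΔp ≥ ℏ/2

The minimum uncertainty in momentum is:
Δp_min = ℏ/(2Δx)
Δp_min = (1.055e-34 J·s) / (2 × 9.540e-09 m)
Δp_min = 5.527e-27 kg·m/s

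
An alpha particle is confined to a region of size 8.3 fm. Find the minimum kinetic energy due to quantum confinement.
18.955 keV

Using the uncertainty principle:

1. Position uncertainty: Δx ≈ 8.300e-15 m
2. Minimum momentum uncertainty: Δp = ℏ/(2Δx) = 6.353e-21 kg·m/s
3. Minimum kinetic energy:
   KE = (Δp)²/(2m) = (6.353e-21)²/(2 × 6.645e-27 kg)
   KE = 3.037e-15 J = 18.955 keV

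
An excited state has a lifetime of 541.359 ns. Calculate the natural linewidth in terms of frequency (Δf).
146.996 kHz

Using the energy-time uncertainty principle and E = hf:
ΔEΔt ≥ ℏ/2
hΔf·Δt ≥ ℏ/2

The minimum frequency uncertainty is:
Δf = ℏ/(2hτ) = 1/(4πτ)
Δf = 1/(4π × 5.414e-07 s)
Δf = 1.470e+05 Hz = 146.996 kHz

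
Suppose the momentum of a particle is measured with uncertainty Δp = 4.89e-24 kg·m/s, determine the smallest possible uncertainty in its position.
10.783 pm

Using the Heisenberg uncertainty principle:
ΔxΔp ≥ ℏ/2

The minimum uncertainty in position is:
Δx_min = ℏ/(2Δp)
Δx_min = (1.055e-34 J·s) / (2 × 4.890e-24 kg·m/s)
Δx_min = 1.078e-11 m = 10.783 pm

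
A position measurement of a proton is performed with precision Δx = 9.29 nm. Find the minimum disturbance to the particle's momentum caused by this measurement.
5.676 × 10^-27 kg·m/s

The uncertainty principle implies that measuring position disturbs momentum:
ΔxΔp ≥ ℏ/2

When we measure position with precision Δx, we necessarily introduce a momentum uncertainty:
Δp ≥ ℏ/(2Δx)
Δp_min = (1.055e-34 J·s) / (2 × 9.290e-09 m)
Δp_min = 5.676e-27 kg·m/s

The more precisely we measure position, the greater the momentum disturbance.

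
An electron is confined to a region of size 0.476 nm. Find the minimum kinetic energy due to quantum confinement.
42.039 meV

Using the uncertainty principle:

1. Position uncertainty: Δx ≈ 4.760e-10 m
2. Minimum momentum uncertainty: Δp = ℏ/(2Δx) = 1.108e-25 kg·m/s
3. Minimum kinetic energy:
   KE = (Δp)²/(2m) = (1.108e-25)²/(2 × 9.109e-31 kg)
   KE = 6.735e-21 J = 42.039 meV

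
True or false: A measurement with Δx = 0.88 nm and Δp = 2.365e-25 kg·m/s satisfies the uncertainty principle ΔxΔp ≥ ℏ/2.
Yes, it satisfies the uncertainty principle.

Calculate the product ΔxΔp:
ΔxΔp = (8.800e-10 m) × (2.365e-25 kg·m/s)
ΔxΔp = 2.081e-34 J·s

Compare to the minimum allowed value ℏ/2:
ℏ/2 = 5.273e-35 J·s

Since ΔxΔp = 2.081e-34 J·s ≥ 5.273e-35 J·s = ℏ/2,
the measurement satisfies the uncertainty principle.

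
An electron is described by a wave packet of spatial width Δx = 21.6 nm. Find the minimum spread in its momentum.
2.441 × 10^-27 kg·m/s

For a wave packet, the spatial width Δx and momentum spread Δp are related by the uncertainty principle:
ΔxΔp ≥ ℏ/2

The minimum momentum spread is:
Δp_min = ℏ/(2Δx)
Δp_min = (1.055e-34 J·s) / (2 × 2.160e-08 m)
Δp_min = 2.441e-27 kg·m/s

A wave packet cannot have both a well-defined position and well-defined momentum.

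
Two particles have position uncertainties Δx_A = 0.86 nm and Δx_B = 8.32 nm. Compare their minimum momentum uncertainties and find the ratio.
Particle A has the larger minimum momentum uncertainty, by a factor of 9.67.

For each particle, the minimum momentum uncertainty is Δp_min = ℏ/(2Δx):

Particle A: Δp_A = ℏ/(2×8.600e-10 m) = 6.131e-26 kg·m/s
Particle B: Δp_B = ℏ/(2×8.320e-09 m) = 6.338e-27 kg·m/s

Ratio: Δp_A/Δp_B = 9.67

Since Δp_min ∝ 1/Δx, the particle with smaller position uncertainty (A) has larger momentum uncertainty.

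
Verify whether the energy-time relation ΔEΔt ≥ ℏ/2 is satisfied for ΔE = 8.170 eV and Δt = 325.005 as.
Yes, it satisfies the uncertainty relation.

Calculate the product ΔEΔt:
ΔE = 8.170 eV = 1.309e-18 J
ΔEΔt = (1.309e-18 J) × (3.250e-16 s)
ΔEΔt = 4.254e-34 J·s

Compare to the minimum allowed value ℏ/2:
ℏ/2 = 5.273e-35 J·s

Since ΔEΔt = 4.254e-34 J·s ≥ 5.273e-35 J·s = ℏ/2,
this satisfies the uncertainty relation.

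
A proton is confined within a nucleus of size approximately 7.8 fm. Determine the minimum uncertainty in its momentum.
6.760 × 10^-21 kg·m/s

Using the Heisenberg uncertainty principle:
ΔxΔp ≥ ℏ/2

With Δx ≈ L = 7.800e-15 m (the confinement size):
Δp_min = ℏ/(2Δx)
Δp_min = (1.055e-34 J·s) / (2 × 7.800e-15 m)
Δp_min = 6.760e-21 kg·m/s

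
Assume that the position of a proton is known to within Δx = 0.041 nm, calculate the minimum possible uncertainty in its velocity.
768.891 m/s

Using the Heisenberg uncertainty principle and Δp = mΔv:
ΔxΔp ≥ ℏ/2
Δx(mΔv) ≥ ℏ/2

The minimum uncertainty in velocity is:
Δv_min = ℏ/(2mΔx)
Δv_min = (1.055e-34 J·s) / (2 × 1.673e-27 kg × 4.100e-11 m)
Δv_min = 7.689e+02 m/s = 768.891 m/s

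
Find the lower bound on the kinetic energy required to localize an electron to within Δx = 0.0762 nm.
1.640 eV

Localizing a particle requires giving it sufficient momentum uncertainty:

1. From uncertainty principle: Δp ≥ ℏ/(2Δx)
   Δp_min = (1.055e-34 J·s) / (2 × 7.620e-11 m)
   Δp_min = 6.920e-25 kg·m/s

2. This momentum uncertainty corresponds to kinetic energy:
   KE ≈ (Δp)²/(2m) = (6.920e-25)²/(2 × 9.109e-31 kg)
   KE = 2.628e-19 J = 1.640 eV

Tighter localization requires more energy.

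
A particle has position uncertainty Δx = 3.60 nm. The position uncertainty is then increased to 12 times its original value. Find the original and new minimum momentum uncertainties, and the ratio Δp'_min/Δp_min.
Original Δp_min = 1.465 × 10^-26 kg·m/s; new Δp'_min = 1.221 × 10^-27 kg·m/s; ratio Δp'_min/Δp_min = 1/12.

From the uncertainty principle ΔxΔp ≥ ℏ/2, the minimum momentum uncertainty is Δp_min = ℏ/(2Δx).

Original (Δx = 3.60 nm = 3.600e-09 m):
Δp_min = (1.055e-34 J·s)/(2 × 3.600e-09 m) = 1.465e-26 kg·m/s

When Δx → 12Δx:
Δp'_min = ℏ/(2 × 12Δx) = (1/12) × ℏ/(2Δx) = (1/12) × Δp_min
Δp'_min = 1/12 × 1.465e-26 kg·m/s = 1.221e-27 kg·m/s

Since Δp_min ∝ 1/Δx, when Δx is increased to 12 times its original value, Δp_min decreases to 1/12 of its original value.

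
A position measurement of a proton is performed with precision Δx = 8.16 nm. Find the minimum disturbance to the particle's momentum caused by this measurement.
6.462 × 10^-27 kg·m/s

The uncertainty principle implies that measuring position disturbs momentum:
ΔxΔp ≥ ℏ/2

When we measure position with precision Δx, we necessarily introduce a momentum uncertainty:
Δp ≥ ℏ/(2Δx)
Δp_min = (1.055e-34 J·s) / (2 × 8.160e-09 m)
Δp_min = 6.462e-27 kg·m/s

The more precisely we measure position, the greater the momentum disturbance.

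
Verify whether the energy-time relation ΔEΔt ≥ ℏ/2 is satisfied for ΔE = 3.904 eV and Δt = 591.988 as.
Yes, it satisfies the uncertainty relation.

Calculate the product ΔEΔt:
ΔE = 3.904 eV = 6.255e-19 J
ΔEΔt = (6.255e-19 J) × (5.920e-16 s)
ΔEΔt = 3.703e-34 J·s

Compare to the minimum allowed value ℏ/2:
ℏ/2 = 5.273e-35 J·s

Since ΔEΔt = 3.703e-34 J·s ≥ 5.273e-35 J·s = ℏ/2,
this satisfies the uncertainty relation.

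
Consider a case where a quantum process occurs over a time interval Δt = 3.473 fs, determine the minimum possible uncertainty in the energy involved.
94.761 meV

Using the energy-time uncertainty principle:
ΔEΔt ≥ ℏ/2

The minimum uncertainty in energy is:
ΔE_min = ℏ/(2Δt)
ΔE_min = (1.055e-34 J·s) / (2 × 3.473e-15 s)
ΔE_min = 1.518e-20 J = 94.761 meV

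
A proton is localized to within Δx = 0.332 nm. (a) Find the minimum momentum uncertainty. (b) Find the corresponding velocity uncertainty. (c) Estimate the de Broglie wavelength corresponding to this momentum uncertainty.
(a) Δp_min = 1.588 × 10^-25 kg·m/s
(b) Δv_min = 94.953 m/s
(c) λ_dB = 4.172 nm

Step-by-step:

(a) From the uncertainty principle:
Δp_min = ℏ/(2Δx) = (1.055e-34 J·s)/(2 × 3.320e-10 m) = 1.588e-25 kg·m/s

(b) The velocity uncertainty:
Δv = Δp/m = (1.588e-25 kg·m/s)/(1.673e-27 kg) = 9.495e+01 m/s = 94.953 m/s

(c) The de Broglie wavelength for this momentum:
λ = h/p = (6.626e-34 J·s)/(1.588e-25 kg·m/s) = 4.172e-09 m = 4.172 nm

Note: The de Broglie wavelength is comparable to the localization size, as expected from wave-particle duality.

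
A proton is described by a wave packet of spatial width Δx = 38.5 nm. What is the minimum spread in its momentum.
1.370 × 10^-27 kg·m/s

For a wave packet, the spatial width Δx and momentum spread Δp are related by the uncertainty principle:
ΔxΔp ≥ ℏ/2

The minimum momentum spread is:
Δp_min = ℏ/(2Δx)
Δp_min = (1.055e-34 J·s) / (2 × 3.850e-08 m)
Δp_min = 1.370e-27 kg·m/s

A wave packet cannot have both a well-defined position and well-defined momentum.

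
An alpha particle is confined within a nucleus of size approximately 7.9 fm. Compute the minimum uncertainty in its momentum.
6.675 × 10^-21 kg·m/s

Using the Heisenberg uncertainty principle:
ΔxΔp ≥ ℏ/2

With Δx ≈ L = 7.900e-15 m (the confinement size):
Δp_min = ℏ/(2Δx)
Δp_min = (1.055e-34 J·s) / (2 × 7.900e-15 m)
Δp_min = 6.675e-21 kg·m/s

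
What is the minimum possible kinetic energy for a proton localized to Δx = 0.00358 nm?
404.751 meV

Localizing a particle requires giving it sufficient momentum uncertainty:

1. From uncertainty principle: Δp ≥ ℏ/(2Δx)
   Δp_min = (1.055e-34 J·s) / (2 × 3.580e-12 m)
   Δp_min = 1.473e-23 kg·m/s

2. This momentum uncertainty corresponds to kinetic energy:
   KE ≈ (Δp)²/(2m) = (1.473e-23)²/(2 × 1.673e-27 kg)
   KE = 6.485e-20 J = 404.751 meV

Tighter localization requires more energy.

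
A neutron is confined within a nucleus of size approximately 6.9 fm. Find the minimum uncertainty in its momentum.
7.642 × 10^-21 kg·m/s

Using the Heisenberg uncertainty principle:
ΔxΔp ≥ ℏ/2

With Δx ≈ L = 6.900e-15 m (the confinement size):
Δp_min = ℏ/(2Δx)
Δp_min = (1.055e-34 J·s) / (2 × 6.900e-15 m)
Δp_min = 7.642e-21 kg·m/s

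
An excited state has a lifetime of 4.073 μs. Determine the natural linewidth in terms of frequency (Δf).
19.538 kHz

Using the energy-time uncertainty principle and E = hf:
ΔEΔt ≥ ℏ/2
hΔf·Δt ≥ ℏ/2

The minimum frequency uncertainty is:
Δf = ℏ/(2hτ) = 1/(4πτ)
Δf = 1/(4π × 4.073e-06 s)
Δf = 1.954e+04 Hz = 19.538 kHz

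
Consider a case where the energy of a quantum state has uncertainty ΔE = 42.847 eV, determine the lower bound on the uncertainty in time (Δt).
7.681 as

Using the energy-time uncertainty principle:
ΔEΔt ≥ ℏ/2

The minimum uncertainty in time is:
Δt_min = ℏ/(2ΔE)
Δt_min = (1.055e-34 J·s) / (2 × 6.865e-18 J)
Δt_min = 7.681e-18 s = 7.681 as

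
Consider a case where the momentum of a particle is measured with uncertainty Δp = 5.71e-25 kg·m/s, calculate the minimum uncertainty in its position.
92.344 pm

Using the Heisenberg uncertainty principle:
ΔxΔp ≥ ℏ/2

The minimum uncertainty in position is:
Δx_min = ℏ/(2Δp)
Δx_min = (1.055e-34 J·s) / (2 × 5.710e-25 kg·m/s)
Δx_min = 9.234e-11 m = 92.344 pm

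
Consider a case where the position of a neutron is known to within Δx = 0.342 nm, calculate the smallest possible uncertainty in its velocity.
92.050 m/s

Using the Heisenberg uncertainty principle and Δp = mΔv:
ΔxΔp ≥ ℏ/2
Δx(mΔv) ≥ ℏ/2

The minimum uncertainty in velocity is:
Δv_min = ℏ/(2mΔx)
Δv_min = (1.055e-34 J·s) / (2 × 1.675e-27 kg × 3.420e-10 m)
Δv_min = 9.205e+01 m/s = 92.050 m/s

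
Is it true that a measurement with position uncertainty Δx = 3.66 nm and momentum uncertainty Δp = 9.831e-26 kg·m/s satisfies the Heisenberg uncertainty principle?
Yes, it satisfies the uncertainty principle.

Calculate the product ΔxΔp:
ΔxΔp = (3.660e-09 m) × (9.831e-26 kg·m/s)
ΔxΔp = 3.598e-34 J·s

Compare to the minimum allowed value ℏ/2:
ℏ/2 = 5.273e-35 J·s

Since ΔxΔp = 3.598e-34 J·s ≥ 5.273e-35 J·s = ℏ/2,
the measurement satisfies the uncertainty principle.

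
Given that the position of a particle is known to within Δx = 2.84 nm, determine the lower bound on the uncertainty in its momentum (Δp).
1.857 × 10^-26 kg·m/s

Using the Heisenberg uncertainty principle:
ΔxΔp ≥ ℏ/2

The minimum uncertainty in momentum is:
Δp_min = ℏ/(2Δx)
Δp_min = (1.055e-34 J·s) / (2 × 2.840e-09 m)
Δp_min = 1.857e-26 kg·m/s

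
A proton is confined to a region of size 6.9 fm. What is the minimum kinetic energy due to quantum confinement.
108.957 keV

Using the uncertainty principle:

1. Position uncertainty: Δx ≈ 6.900e-15 m
2. Minimum momentum uncertainty: Δp = ℏ/(2Δx) = 7.642e-21 kg·m/s
3. Minimum kinetic energy:
   KE = (Δp)²/(2m) = (7.642e-21)²/(2 × 1.673e-27 kg)
   KE = 1.746e-14 J = 108.957 keV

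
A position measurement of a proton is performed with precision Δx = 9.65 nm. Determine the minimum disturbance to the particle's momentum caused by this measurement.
5.464 × 10^-27 kg·m/s

The uncertainty principle implies that measuring position disturbs momentum:
ΔxΔp ≥ ℏ/2

When we measure position with precision Δx, we necessarily introduce a momentum uncertainty:
Δp ≥ ℏ/(2Δx)
Δp_min = (1.055e-34 J·s) / (2 × 9.650e-09 m)
Δp_min = 5.464e-27 kg·m/s

The more precisely we measure position, the greater the momentum disturbance.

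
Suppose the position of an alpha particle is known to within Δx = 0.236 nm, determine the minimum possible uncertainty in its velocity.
33.625 m/s

Using the Heisenberg uncertainty principle and Δp = mΔv:
ΔxΔp ≥ ℏ/2
Δx(mΔv) ≥ ℏ/2

The minimum uncertainty in velocity is:
Δv_min = ℏ/(2mΔx)
Δv_min = (1.055e-34 J·s) / (2 × 6.645e-27 kg × 2.360e-10 m)
Δv_min = 3.362e+01 m/s = 33.625 m/s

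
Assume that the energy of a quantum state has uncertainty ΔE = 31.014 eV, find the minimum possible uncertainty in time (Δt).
10.612 as

Using the energy-time uncertainty principle:
ΔEΔt ≥ ℏ/2

The minimum uncertainty in time is:
Δt_min = ℏ/(2ΔE)
Δt_min = (1.055e-34 J·s) / (2 × 4.969e-18 J)
Δt_min = 1.061e-17 s = 10.612 as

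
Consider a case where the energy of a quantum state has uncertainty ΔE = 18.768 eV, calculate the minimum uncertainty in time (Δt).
17.535 as

Using the energy-time uncertainty principle:
ΔEΔt ≥ ℏ/2

The minimum uncertainty in time is:
Δt_min = ℏ/(2ΔE)
Δt_min = (1.055e-34 J·s) / (2 × 3.007e-18 J)
Δt_min = 1.754e-17 s = 17.535 as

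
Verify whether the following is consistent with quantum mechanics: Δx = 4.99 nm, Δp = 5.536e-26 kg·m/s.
Yes, it satisfies the uncertainty principle.

Calculate the product ΔxΔp:
ΔxΔp = (4.990e-09 m) × (5.536e-26 kg·m/s)
ΔxΔp = 2.762e-34 J·s

Compare to the minimum allowed value ℏ/2:
ℏ/2 = 5.273e-35 J·s

Since ΔxΔp = 2.762e-34 J·s ≥ 5.273e-35 J·s = ℏ/2,
the measurement satisfies the uncertainty principle.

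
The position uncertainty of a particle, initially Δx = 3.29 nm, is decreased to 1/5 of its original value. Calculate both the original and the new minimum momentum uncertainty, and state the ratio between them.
Original Δp_min = 1.603 × 10^-26 kg·m/s; new Δp'_min = 8.013 × 10^-26 kg·m/s; ratio Δp'_min/Δp_min = 5.

From the uncertainty principle ΔxΔp ≥ ℏ/2, the minimum momentum uncertainty is Δp_min = ℏ/(2Δx).

Original (Δx = 3.29 nm = 3.290e-09 m):
Δp_min = (1.055e-34 J·s)/(2 × 3.290e-09 m) = 1.603e-26 kg·m/s

When Δx → (1/5)Δx:
Δp'_min = ℏ/(2 × (1/5)Δx) = 5 × ℏ/(2Δx) = 5 × Δp_min
Δp'_min = 5 × 1.603e-26 kg·m/s = 8.013e-26 kg·m/s

Since Δp_min ∝ 1/Δx, when Δx is decreased to 1/5 of its original value, Δp_min increases to 5 times its original value.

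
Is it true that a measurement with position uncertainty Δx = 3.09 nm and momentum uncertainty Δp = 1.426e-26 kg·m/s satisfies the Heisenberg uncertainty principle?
No, it violates the uncertainty principle (impossible measurement).

Calculate the product ΔxΔp:
ΔxΔp = (3.090e-09 m) × (1.426e-26 kg·m/s)
ΔxΔp = 4.406e-35 J·s

Compare to the minimum allowed value ℏ/2:
ℏ/2 = 5.273e-35 J·s

Since ΔxΔp = 4.406e-35 J·s < 5.273e-35 J·s = ℏ/2,
the measurement violates the uncertainty principle.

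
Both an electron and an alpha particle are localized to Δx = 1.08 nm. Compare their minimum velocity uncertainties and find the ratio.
The electron has the larger minimum velocity uncertainty, by a ratio of 7294.3.

For both particles, Δp_min = ℏ/(2Δx) = 4.882e-26 kg·m/s (same for both).

The velocity uncertainty is Δv = Δp/m:
- electron: Δv = 4.882e-26 / 9.109e-31 = 5.360e+04 m/s = 53.596 km/s
- alpha particle: Δv = 4.882e-26 / 6.645e-27 = 7.348e+00 m/s = 7.348 m/s

Ratio: 5.360e+04 / 7.348e+00 = 7294.3

The lighter particle has larger velocity uncertainty because Δv ∝ 1/m.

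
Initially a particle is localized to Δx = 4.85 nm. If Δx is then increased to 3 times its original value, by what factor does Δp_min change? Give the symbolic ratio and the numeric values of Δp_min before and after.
Original Δp_min = 1.087 × 10^-26 kg·m/s; new Δp'_min = 3.624 × 10^-27 kg·m/s; ratio Δp'_min/Δp_min = 1/3.

From the uncertainty principle ΔxΔp ≥ ℏ/2, the minimum momentum uncertainty is Δp_min = ℏ/(2Δx).

Original (Δx = 4.85 nm = 4.850e-09 m):
Δp_min = (1.055e-34 J·s)/(2 × 4.850e-09 m) = 1.087e-26 kg·m/s

When Δx → 3Δx:
Δp'_min = ℏ/(2 × 3Δx) = (1/3) × ℏ/(2Δx) = (1/3) × Δp_min
Δp'_min = 1/3 × 1.087e-26 kg·m/s = 3.624e-27 kg·m/s

Since Δp_min ∝ 1/Δx, when Δx is increased to 3 times its original value, Δp_min decreases to 1/3 of its original value.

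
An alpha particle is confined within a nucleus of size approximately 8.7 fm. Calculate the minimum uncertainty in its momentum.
6.061 × 10^-21 kg·m/s

Using the Heisenberg uncertainty principle:
ΔxΔp ≥ ℏ/2

With Δx ≈ L = 8.700e-15 m (the confinement size):
Δp_min = ℏ/(2Δx)
Δp_min = (1.055e-34 J·s) / (2 × 8.700e-15 m)
Δp_min = 6.061e-21 kg·m/s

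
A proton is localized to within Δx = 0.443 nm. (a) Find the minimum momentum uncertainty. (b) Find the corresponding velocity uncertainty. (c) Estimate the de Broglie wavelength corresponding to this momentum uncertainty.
(a) Δp_min = 1.190 × 10^-25 kg·m/s
(b) Δv_min = 71.161 m/s
(c) λ_dB = 5.567 nm

Step-by-step:

(a) From the uncertainty principle:
Δp_min = ℏ/(2Δx) = (1.055e-34 J·s)/(2 × 4.430e-10 m) = 1.190e-25 kg·m/s

(b) The velocity uncertainty:
Δv = Δp/m = (1.190e-25 kg·m/s)/(1.673e-27 kg) = 7.116e+01 m/s = 71.161 m/s

(c) The de Broglie wavelength for this momentum:
λ = h/p = (6.626e-34 J·s)/(1.190e-25 kg·m/s) = 5.567e-09 m = 5.567 nm

Note: The de Broglie wavelength is comparable to the localization size, as expected from wave-particle duality.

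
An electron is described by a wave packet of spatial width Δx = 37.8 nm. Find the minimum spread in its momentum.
1.395 × 10^-27 kg·m/s

For a wave packet, the spatial width Δx and momentum spread Δp are related by the uncertainty principle:
ΔxΔp ≥ ℏ/2

The minimum momentum spread is:
Δp_min = ℏ/(2Δx)
Δp_min = (1.055e-34 J·s) / (2 × 3.780e-08 m)
Δp_min = 1.395e-27 kg·m/s

A wave packet cannot have both a well-defined position and well-defined momentum.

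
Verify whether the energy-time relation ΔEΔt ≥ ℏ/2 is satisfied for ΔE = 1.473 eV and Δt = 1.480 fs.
Yes, it satisfies the uncertainty relation.

Calculate the product ΔEΔt:
ΔE = 1.473 eV = 2.360e-19 J
ΔEΔt = (2.360e-19 J) × (1.480e-15 s)
ΔEΔt = 3.493e-34 J·s

Compare to the minimum allowed value ℏ/2:
ℏ/2 = 5.273e-35 J·s

Since ΔEΔt = 3.493e-34 J·s ≥ 5.273e-35 J·s = ℏ/2,
this satisfies the uncertainty relation.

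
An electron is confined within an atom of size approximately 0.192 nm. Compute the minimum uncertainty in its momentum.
2.746 × 10^-25 kg·m/s

Using the Heisenberg uncertainty principle:
ΔxΔp ≥ ℏ/2

With Δx ≈ L = 1.920e-10 m (the confinement size):
Δp_min = ℏ/(2Δx)
Δp_min = (1.055e-34 J·s) / (2 × 1.920e-10 m)
Δp_min = 2.746e-25 kg·m/s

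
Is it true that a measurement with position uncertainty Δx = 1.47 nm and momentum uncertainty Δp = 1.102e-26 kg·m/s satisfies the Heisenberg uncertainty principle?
No, it violates the uncertainty principle (impossible measurement).

Calculate the product ΔxΔp:
ΔxΔp = (1.470e-09 m) × (1.102e-26 kg·m/s)
ΔxΔp = 1.620e-35 J·s

Compare to the minimum allowed value ℏ/2:
ℏ/2 = 5.273e-35 J·s

Since ΔxΔp = 1.620e-35 J·s < 5.273e-35 J·s = ℏ/2,
the measurement violates the uncertainty principle.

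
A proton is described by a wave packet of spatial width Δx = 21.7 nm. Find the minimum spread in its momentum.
2.430 × 10^-27 kg·m/s

For a wave packet, the spatial width Δx and momentum spread Δp are related by the uncertainty principle:
ΔxΔp ≥ ℏ/2

The minimum momentum spread is:
Δp_min = ℏ/(2Δx)
Δp_min = (1.055e-34 J·s) / (2 × 2.170e-08 m)
Δp_min = 2.430e-27 kg·m/s

A wave packet cannot have both a well-defined position and well-defined momentum.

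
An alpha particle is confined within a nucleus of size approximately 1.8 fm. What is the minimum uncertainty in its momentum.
2.929 × 10^-20 kg·m/s

Using the Heisenberg uncertainty principle:
ΔxΔp ≥ ℏ/2

With Δx ≈ L = 1.800e-15 m (the confinement size):
Δp_min = ℏ/(2Δx)
Δp_min = (1.055e-34 J·s) / (2 × 1.800e-15 m)
Δp_min = 2.929e-20 kg·m/s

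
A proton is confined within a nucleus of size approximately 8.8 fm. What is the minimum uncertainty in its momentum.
5.992 × 10^-21 kg·m/s

Using the Heisenberg uncertainty principle:
ΔxΔp ≥ ℏ/2

With Δx ≈ L = 8.800e-15 m (the confinement size):
Δp_min = ℏ/(2Δx)
Δp_min = (1.055e-34 J·s) / (2 × 8.800e-15 m)
Δp_min = 5.992e-21 kg·m/s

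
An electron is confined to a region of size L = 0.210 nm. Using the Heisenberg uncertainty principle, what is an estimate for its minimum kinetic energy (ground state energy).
215.985 meV

Using the uncertainty principle to estimate ground state energy:

1. The position uncertainty is approximately the confinement size:
   Δx ≈ L = 2.100e-10 m

2. From ΔxΔp ≥ ℏ/2, the minimum momentum uncertainty is:
   Δp ≈ ℏ/(2L) = 2.511e-25 kg·m/s

3. The kinetic energy is approximately:
   KE ≈ (Δp)²/(2m) = (2.511e-25)²/(2 × 9.109e-31 kg)
   KE ≈ 3.460e-20 J = 215.985 meV

This is an order-of-magnitude estimate of the ground state energy.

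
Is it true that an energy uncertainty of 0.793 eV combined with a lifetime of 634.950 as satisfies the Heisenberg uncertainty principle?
Yes, it satisfies the uncertainty relation.

Calculate the product ΔEΔt:
ΔE = 0.793 eV = 1.271e-19 J
ΔEΔt = (1.271e-19 J) × (6.350e-16 s)
ΔEΔt = 8.067e-35 J·s

Compare to the minimum allowed value ℏ/2:
ℏ/2 = 5.273e-35 J·s

Since ΔEΔt = 8.067e-35 J·s ≥ 5.273e-35 J·s = ℏ/2,
this satisfies the uncertainty relation.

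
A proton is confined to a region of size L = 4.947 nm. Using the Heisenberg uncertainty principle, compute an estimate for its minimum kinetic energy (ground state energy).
211.968 neV

Using the uncertainty principle to estimate ground state energy:

1. The position uncertainty is approximately the confinement size:
   Δx ≈ L = 4.947e-09 m

2. From ΔxΔp ≥ ℏ/2, the minimum momentum uncertainty is:
   Δp ≈ ℏ/(2L) = 1.066e-26 kg·m/s

3. The kinetic energy is approximately:
   KE ≈ (Δp)²/(2m) = (1.066e-26)²/(2 × 1.673e-27 kg)
   KE ≈ 3.396e-26 J = 211.968 neV

This is an order-of-magnitude estimate of the ground state energy.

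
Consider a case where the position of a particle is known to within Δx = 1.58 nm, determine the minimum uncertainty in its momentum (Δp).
3.337 × 10^-26 kg·m/s

Using the Heisenberg uncertainty principle:
ΔxΔp ≥ ℏ/2

The minimum uncertainty in momentum is:
Δp_min = ℏ/(2Δx)
Δp_min = (1.055e-34 J·s) / (2 × 1.580e-09 m)
Δp_min = 3.337e-26 kg·m/s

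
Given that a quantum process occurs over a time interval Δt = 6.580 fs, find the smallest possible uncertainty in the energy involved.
50.016 meV

Using the energy-time uncertainty principle:
ΔEΔt ≥ ℏ/2

The minimum uncertainty in energy is:
ΔE_min = ℏ/(2Δt)
ΔE_min = (1.055e-34 J·s) / (2 × 6.580e-15 s)
ΔE_min = 8.013e-21 J = 50.016 meV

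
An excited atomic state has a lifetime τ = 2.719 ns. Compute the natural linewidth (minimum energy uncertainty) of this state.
121.039 neV

Using the energy-time uncertainty principle:
ΔEΔt ≥ ℏ/2

The lifetime τ represents the time uncertainty Δt.
The natural linewidth (minimum energy uncertainty) is:

ΔE = ℏ/(2τ)
ΔE = (1.055e-34 J·s) / (2 × 2.719e-09 s)
ΔE = 1.939e-26 J = 121.039 neV

This natural linewidth limits the precision of spectroscopic measurements.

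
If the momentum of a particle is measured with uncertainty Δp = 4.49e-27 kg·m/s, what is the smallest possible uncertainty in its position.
11.744 nm

Using the Heisenberg uncertainty principle:
ΔxΔp ≥ ℏ/2

The minimum uncertainty in position is:
Δx_min = ℏ/(2Δp)
Δx_min = (1.055e-34 J·s) / (2 × 4.490e-27 kg·m/s)
Δx_min = 1.174e-08 m = 11.744 nm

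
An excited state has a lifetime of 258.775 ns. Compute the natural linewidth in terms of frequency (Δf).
307.516 kHz

Using the energy-time uncertainty principle and E = hf:
ΔEΔt ≥ ℏ/2
hΔf·Δt ≥ ℏ/2

The minimum frequency uncertainty is:
Δf = ℏ/(2hτ) = 1/(4πτ)
Δf = 1/(4π × 2.588e-07 s)
Δf = 3.075e+05 Hz = 307.516 kHz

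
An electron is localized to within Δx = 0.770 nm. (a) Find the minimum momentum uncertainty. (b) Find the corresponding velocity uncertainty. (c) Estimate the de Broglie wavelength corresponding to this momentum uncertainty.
(a) Δp_min = 6.848 × 10^-26 kg·m/s
(b) Δv_min = 75.174 km/s
(c) λ_dB = 9.676 nm

Step-by-step:

(a) From the uncertainty principle:
Δp_min = ℏ/(2Δx) = (1.055e-34 J·s)/(2 × 7.700e-10 m) = 6.848e-26 kg·m/s

(b) The velocity uncertainty:
Δv = Δp/m = (6.848e-26 kg·m/s)/(9.109e-31 kg) = 7.517e+04 m/s = 75.174 km/s

(c) The de Broglie wavelength for this momentum:
λ = h/p = (6.626e-34 J·s)/(6.848e-26 kg·m/s) = 9.676e-09 m = 9.676 nm

Note: The de Broglie wavelength is comparable to the localization size, as expected from wave-particle duality.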